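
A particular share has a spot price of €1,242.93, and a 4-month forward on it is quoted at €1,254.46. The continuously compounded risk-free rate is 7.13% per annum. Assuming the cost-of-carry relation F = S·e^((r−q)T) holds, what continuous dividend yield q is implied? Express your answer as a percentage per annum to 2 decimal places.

From F = S·e^((r−q)T): (r − q) = ln(F/S)/T
ln(1254.46/1242.93) = ln(1.009276) = 0.009233
(r − q) = 0.009233 / (4/12) = 0.027699
q = r − ln(F/S)/T = 0.0713 − 0.027699 = 0.043601
q = 4.36%

4.36%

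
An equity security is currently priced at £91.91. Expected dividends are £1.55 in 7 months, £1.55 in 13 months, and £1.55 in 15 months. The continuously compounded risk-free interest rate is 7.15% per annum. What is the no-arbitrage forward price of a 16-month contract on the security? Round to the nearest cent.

£96.33

PV(dividends) I = 1.55·e^(−0.0715·7/12) + 1.55·e^(−0.0715·13/12) + 1.55·e^(−0.0715·15/12)
I = 1.4867 + 1.4345 + 1.4175 = 4.3387
F = (S − I)·e^(rT) = (91.91 − 4.3387) · e^(0.0715·16/12)
= 87.5713 · e^0.095333 = 87.5713 × 1.100025 = £96.33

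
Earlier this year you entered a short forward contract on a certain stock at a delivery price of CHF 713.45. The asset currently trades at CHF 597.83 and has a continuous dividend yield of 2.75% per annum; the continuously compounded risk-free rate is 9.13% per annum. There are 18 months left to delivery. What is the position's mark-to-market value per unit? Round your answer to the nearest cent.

Current fair forward for the remaining 18 months: F = S·e^((r − q)·T), (r − q) = 0.0913 − 0.0275 = 0.0638
F = 597.83 · e^(0.0638 × 18/12) = 597.83 × 1.100429 = 657.8695
Value of long forward = (F − K)·e^(−rT) = (657.8695 − 713.45) · e^(−0.0913·18/12)
= -55.5805 × 0.872014 = -48.47
Short position value = −(long value) = CHF 48.47

CHF 48.47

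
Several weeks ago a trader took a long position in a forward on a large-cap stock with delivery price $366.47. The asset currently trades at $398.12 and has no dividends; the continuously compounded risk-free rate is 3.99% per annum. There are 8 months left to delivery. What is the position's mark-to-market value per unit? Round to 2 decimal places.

$41.27

Current fair forward for the remaining 8 months: F = S·e^(r·T), r = 0.0399
F = 398.12 · e^(0.0399 × 8/12) = 398.12 × 1.026957 = 408.8521
Value of long forward = (F − K)·e^(−rT) = (408.8521 − 366.47) · e^(−0.0399·8/12)
= 42.3821 × 0.973751 = 41.27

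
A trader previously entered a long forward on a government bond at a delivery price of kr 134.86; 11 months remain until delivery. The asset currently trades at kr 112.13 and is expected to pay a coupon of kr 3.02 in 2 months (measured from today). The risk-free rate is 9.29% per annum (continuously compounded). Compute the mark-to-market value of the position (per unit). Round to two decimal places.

-kr 14.69

PV(remaining coupons) I = 3.02·e^(−0.0929·2/12) = 2.9736
Current forward F = (S − I)·e^(rT) = (112.13 − 2.9736)·e^(0.0929·11/12) = 109.1564 × 1.088889 = 118.8592
Value (long) = (F − K)·e^(−rT) = (118.8592 − 134.86) × 0.918367 = -14.6946
Value = -kr 14.69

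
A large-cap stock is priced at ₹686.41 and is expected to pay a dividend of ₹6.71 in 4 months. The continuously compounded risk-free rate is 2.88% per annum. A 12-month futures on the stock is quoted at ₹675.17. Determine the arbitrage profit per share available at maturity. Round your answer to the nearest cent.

PV(dividends) I = 6.71·e^(−0.0288·4/12) = 6.6459
Fair futures F* = (S − I)·e^(rT) = (686.41 − 6.6459)·e^0.028800 = 679.7641 × 1.029219 = 699.6261
Market ₹675.17 < fair 699.6261: forward underpriced → reverse cash-and-carry (short the stock, invest proceeds at r, pay the dividends, go long the forward).
Profit at T = |F_mkt − F*| = |675.17 − 699.6261| = ₹24.46 per share

₹24.46 per share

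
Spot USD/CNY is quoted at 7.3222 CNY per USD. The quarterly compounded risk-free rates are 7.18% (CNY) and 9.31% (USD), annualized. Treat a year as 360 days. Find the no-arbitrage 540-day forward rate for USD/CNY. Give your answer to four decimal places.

7.0965

By covered interest parity, F = S · (1+r_CNY/4)^(4T) / (1+r_USD/4)^(4T)
= 7.3222 × 1.112650 / 1.148033 = 7.3222 × 0.969179
F = 7.0965 CNY per USD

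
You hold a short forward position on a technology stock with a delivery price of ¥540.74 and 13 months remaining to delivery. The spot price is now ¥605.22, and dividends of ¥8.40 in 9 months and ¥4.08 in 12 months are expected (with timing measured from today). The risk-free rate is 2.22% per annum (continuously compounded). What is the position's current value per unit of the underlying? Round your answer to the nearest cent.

PV(remaining dividends) I = 8.40·e^(−0.0222·9/12) + 4.08·e^(−0.0222·12/12) = 12.2517
Current forward F = (S − I)·e^(rT) = (605.22 − 12.2517)·e^(0.0222·13/12) = 592.9683 × 1.024342 = 607.4023
Value (long) = (F − K)·e^(−rT) = (607.4023 − 540.74) × 0.976237 = 65.0782
Short position value = −(long value) = -¥65.08

-¥65.08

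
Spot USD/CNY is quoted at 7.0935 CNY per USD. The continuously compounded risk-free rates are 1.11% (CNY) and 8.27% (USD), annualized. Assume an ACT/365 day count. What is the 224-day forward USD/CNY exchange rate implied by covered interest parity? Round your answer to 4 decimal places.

F = S·e^((r_CNY − r_USD)T) = 7.0935 · e^((0.0111 − 0.0827) × 224/365)
= 7.0935 · e^-0.043941 = 7.0935 × 0.957010
F = 6.7886 CNY per USD

6.7886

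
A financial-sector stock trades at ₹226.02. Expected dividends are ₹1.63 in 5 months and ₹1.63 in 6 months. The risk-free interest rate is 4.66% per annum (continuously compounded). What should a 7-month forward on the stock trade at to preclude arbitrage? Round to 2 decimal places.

PV(dividends) I = 1.63·e^(−0.0466·5/12) + 1.63·e^(−0.0466·6/12)
I = 1.5987 + 1.5925 = 3.1912
F = (S − I)·e^(rT) = (226.02 − 3.1912) · e^(0.0466·7/12)
= 222.8288 · e^0.027183 = 222.8288 × 1.027556 = ₹228.97

₹228.97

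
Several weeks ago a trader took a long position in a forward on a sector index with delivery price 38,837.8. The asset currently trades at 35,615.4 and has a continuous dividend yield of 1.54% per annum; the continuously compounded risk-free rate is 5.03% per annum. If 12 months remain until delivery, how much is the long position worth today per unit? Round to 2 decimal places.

-1861.45

Current fair forward for the remaining 12 months: F = S·e^((r − q)·T), (r − q) = 0.0503 − 0.0154 = 0.0349
F = 35615.4 · e^(0.0349 × 12/12) = 35615.4 × 1.03551615 = 36880.3219
Value of long forward = (F − K)·e^(−rT) = (36880.3219 − 38837.8) · e^(−0.0503·12/12)
= -1957.4781 × 0.95094410 = -1861.45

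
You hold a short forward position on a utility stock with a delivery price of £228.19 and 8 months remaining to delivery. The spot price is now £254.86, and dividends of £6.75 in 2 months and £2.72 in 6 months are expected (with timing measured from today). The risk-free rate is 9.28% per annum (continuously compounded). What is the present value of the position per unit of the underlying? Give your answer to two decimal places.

PV(remaining dividends) I = 6.75·e^(−0.0928·2/12) + 2.72·e^(−0.0928·6/12) = 9.2431
Current forward F = (S − I)·e^(rT) = (254.86 − 9.2431)·e^(0.0928·8/12) = 245.6169 × 1.063820 = 261.2922
Value (long) = (F − K)·e^(−rT) = (261.2922 − 228.19) × 0.940008 = 31.1163
Short position value = −(long value) = -£31.12

-£31.12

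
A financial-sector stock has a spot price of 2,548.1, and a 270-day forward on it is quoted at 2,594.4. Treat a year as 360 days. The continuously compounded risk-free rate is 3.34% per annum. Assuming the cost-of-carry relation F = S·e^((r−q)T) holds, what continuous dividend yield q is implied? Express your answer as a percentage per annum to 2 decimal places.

From F = S·e^((r−q)T): (r − q) = ln(F/S)/T
ln(2594.4/2548.1) = ln(1.018170) = 0.018007
(r − q) = 0.018007 / (270/360) = 0.024009
q = r − ln(F/S)/T = 0.0334 − 0.024009 = 0.009391
q = 0.94%

0.94%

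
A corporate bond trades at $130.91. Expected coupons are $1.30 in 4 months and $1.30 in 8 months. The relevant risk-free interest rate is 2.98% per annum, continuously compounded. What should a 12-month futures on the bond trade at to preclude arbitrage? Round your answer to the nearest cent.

PV(coupons) I = 1.30·e^(−0.0298·4/12) + 1.30·e^(−0.0298·8/12)
I = 1.2872 + 1.2744 = 2.5616
F = (S − I)·e^(rT) = (130.91 − 2.5616) · e^(0.0298·12/12)
= 128.3484 · e^0.029800 = 128.3484 × 1.030248 = $132.23

$132.23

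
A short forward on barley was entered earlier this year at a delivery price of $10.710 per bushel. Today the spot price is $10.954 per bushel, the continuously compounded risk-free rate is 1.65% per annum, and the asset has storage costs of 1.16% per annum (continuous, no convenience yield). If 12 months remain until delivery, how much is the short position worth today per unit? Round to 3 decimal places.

Current fair forward for the remaining 12 months: F = S·e^((r + u)·T), (r + u) = 0.0165 + 0.0116 = 0.0281
F = 10.954 · e^(0.0281 × 12/12) = 10.954 × 1.028499 = 11.2662
Value of long forward = (F − K)·e^(−rT) = (11.2662 − 10.710) · e^(−0.0165·12/12)
= 0.5562 × 0.983635 = 0.547
Short position value = −(long value) = -$0.547

-$0.547 per bushel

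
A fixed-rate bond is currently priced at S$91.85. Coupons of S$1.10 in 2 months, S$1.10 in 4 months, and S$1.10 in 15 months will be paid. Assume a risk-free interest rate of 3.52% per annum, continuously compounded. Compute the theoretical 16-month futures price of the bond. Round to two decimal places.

S$92.87

PV(coupons) I = 1.10·e^(−0.0352·2/12) + 1.10·e^(−0.0352·4/12) + 1.10·e^(−0.0352·15/12)
I = 1.0936 + 1.0872 + 1.0526 = 3.2334
F = (S − I)·e^(rT) = (91.85 − 3.2334) · e^(0.0352·16/12)
= 88.6166 · e^0.046933 = 88.6166 × 1.048052 = S$92.87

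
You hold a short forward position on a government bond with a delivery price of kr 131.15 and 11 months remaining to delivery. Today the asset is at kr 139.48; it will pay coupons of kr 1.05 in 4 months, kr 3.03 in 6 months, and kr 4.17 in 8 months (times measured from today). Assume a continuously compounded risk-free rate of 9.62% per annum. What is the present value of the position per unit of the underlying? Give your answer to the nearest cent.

PV(remaining coupons) I = 1.05·e^(−0.0962·4/12) + 3.03·e^(−0.0962·6/12) + 4.17·e^(−0.0962·8/12) = 7.8155
Current forward F = (S − I)·e^(rT) = (139.48 − 7.8155)·e^(0.0962·11/12) = 131.6645 × 1.092188 = 143.8024
Value (long) = (F − K)·e^(−rT) = (143.8024 − 131.15) × 0.915593 = 11.5844
Short position value = −(long value) = -kr 11.58

-kr 11.58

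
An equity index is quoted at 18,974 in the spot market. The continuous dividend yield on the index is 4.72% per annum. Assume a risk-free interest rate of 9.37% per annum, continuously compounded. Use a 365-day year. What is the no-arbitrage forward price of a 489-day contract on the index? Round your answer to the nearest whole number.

F = S·e^((r − q)T) = 18974 · e^((0.0937 − 0.0472) × 489/365)
= 18974 · e^0.062297 = 18974 × 1.064278
F = 20,194

20,194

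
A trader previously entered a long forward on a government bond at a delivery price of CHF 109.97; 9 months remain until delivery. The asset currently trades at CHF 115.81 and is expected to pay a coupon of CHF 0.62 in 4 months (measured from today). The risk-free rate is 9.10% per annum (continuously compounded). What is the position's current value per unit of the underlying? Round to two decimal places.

CHF 12.49

PV(remaining coupons) I = 0.62·e^(−0.0910·4/12) = 0.6015
Current forward F = (S − I)·e^(rT) = (115.81 − 0.6015)·e^(0.0910·9/12) = 115.2085 × 1.070633 = 123.3460
Value (long) = (F − K)·e^(−rT) = (123.3460 − 109.97) × 0.934027 = 12.4935
Value = CHF 12.49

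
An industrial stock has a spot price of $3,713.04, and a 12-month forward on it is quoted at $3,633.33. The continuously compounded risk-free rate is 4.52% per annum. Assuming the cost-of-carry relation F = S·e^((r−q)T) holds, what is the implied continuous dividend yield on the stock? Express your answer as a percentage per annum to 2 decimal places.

6.69%

From F = S·e^((r−q)T): (r − q) = ln(F/S)/T
ln(3633.33/3713.04) = ln(0.978532) = -0.021702
(r − q) = -0.021702 / (12/12) = -0.021702
q = r − ln(F/S)/T = 0.0452 + 0.021702 = 0.066902
q = 6.69%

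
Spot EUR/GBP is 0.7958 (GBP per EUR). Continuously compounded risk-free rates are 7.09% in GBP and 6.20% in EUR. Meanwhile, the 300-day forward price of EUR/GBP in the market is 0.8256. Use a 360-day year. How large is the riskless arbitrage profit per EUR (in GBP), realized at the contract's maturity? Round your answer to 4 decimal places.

0.0239 per EUR (in GBP)

Fair forward: F* = S·e^(carry·T), with carry = (r_GBP − r_EUR) = 0.0709 − 0.0620 = 0.0089
F* = 0.7958 · e^(0.0089 × 300/360) = 0.7958 · e^0.007417 = 0.7958 × 1.007445 = 0.8017
Market 0.8256 > fair 0.8017: forward overpriced → cash-and-carry (buy spot, short the forward).
At maturity, profit = |F_mkt − F*| = |0.8256 − 0.8017| = 0.0239 per EUR (in GBP)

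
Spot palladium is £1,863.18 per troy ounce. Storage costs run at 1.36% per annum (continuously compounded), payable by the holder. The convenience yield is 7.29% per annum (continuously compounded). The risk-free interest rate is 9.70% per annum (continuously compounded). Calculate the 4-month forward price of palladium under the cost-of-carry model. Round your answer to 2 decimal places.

£1,886.74 per troy ounce

Net carry = r + u − y = 0.0970 + 0.0136 − 0.0729 = 0.0377
F = S·e^((r+u−y)T) = 1863.18 · e^(0.0377 × 4/12) = 1863.18 · e^0.01256667
= 1863.18 × 1.01264596 = £1,886.74 per troy ounce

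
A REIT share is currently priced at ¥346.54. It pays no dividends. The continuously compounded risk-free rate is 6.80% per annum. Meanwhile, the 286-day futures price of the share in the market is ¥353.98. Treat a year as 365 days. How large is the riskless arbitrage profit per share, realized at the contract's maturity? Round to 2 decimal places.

¥11.53 per share

Fair futures: F* = S·e^(carry·T), with carry = r = 0.0680
F* = 346.54 · e^(0.0680 × 286/365) = 346.54 · e^0.053282 = 346.54 × 1.054727 = ¥365.5051
Market ¥353.98 < fair ¥365.5051: forward underpriced → reverse cash-and-carry (short spot, go long the forward).
At maturity, profit = |F_mkt − F*| = |353.98 − 365.5051| = ¥11.53 per share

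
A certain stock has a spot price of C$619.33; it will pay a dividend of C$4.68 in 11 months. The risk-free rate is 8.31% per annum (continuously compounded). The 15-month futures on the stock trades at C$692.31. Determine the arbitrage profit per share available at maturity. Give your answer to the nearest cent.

PV(dividends) I = 4.68·e^(−0.0831·11/12) = 4.3367
Fair futures F* = (S − I)·e^(rT) = (619.33 − 4.3367)·e^0.103875 = 614.9933 × 1.109462 = 682.3117
Market C$692.31 > fair 682.3117: forward overpriced → cash-and-carry (borrow at r, buy the stock and collect the dividends, short the forward).
Profit at T = |F_mkt − F*| = |692.31 − 682.3117| = C$10.00 per share

C$10.00 per share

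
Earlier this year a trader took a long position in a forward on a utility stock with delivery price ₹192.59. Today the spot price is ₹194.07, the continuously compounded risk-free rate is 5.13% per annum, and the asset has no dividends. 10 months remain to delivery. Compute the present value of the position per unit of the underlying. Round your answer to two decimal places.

Current fair forward for the remaining 10 months: F = S·e^(r·T), r = 0.0513
F = 194.07 · e^(0.0513 × 10/12) = 194.07 × 1.043677 = 202.5464
Value of long forward = (F − K)·e^(−rT) = (202.5464 − 192.59) · e^(−0.0513·10/12)
= 9.9564 × 0.958151 = 9.54

₹9.54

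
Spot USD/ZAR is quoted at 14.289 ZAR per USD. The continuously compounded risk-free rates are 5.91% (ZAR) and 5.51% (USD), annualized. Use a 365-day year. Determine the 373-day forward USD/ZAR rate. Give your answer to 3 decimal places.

14.348

F = S·e^((r_ZAR − r_USD)T) = 14.289 · e^((0.0591 − 0.0551) × 373/365)
= 14.289 · e^0.004088 = 14.289 × 1.004096
F = 14.348 ZAR per USD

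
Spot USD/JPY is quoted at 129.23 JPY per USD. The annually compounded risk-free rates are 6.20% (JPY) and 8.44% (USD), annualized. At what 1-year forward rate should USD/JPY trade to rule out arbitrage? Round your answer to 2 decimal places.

By covered interest parity, F = S · (1+r_JPY)^T / (1+r_USD)^T
= 129.23 × 1.062000 / 1.084400 = 129.23 × 0.979343
F = 126.56 JPY per USD

126.56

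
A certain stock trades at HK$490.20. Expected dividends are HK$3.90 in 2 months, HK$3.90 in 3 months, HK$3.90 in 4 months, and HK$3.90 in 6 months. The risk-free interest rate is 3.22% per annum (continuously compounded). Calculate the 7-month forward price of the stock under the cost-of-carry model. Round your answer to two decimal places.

HK$483.76

PV(dividends) I = 3.90·e^(−0.0322·2/12) + 3.90·e^(−0.0322·3/12) + 3.90·e^(−0.0322·4/12) + 3.90·e^(−0.0322·6/12)
I = 3.8791 + 3.8687 + 3.8584 + 3.8377 = 15.4439
F = (S − I)·e^(rT) = (490.20 − 15.4439) · e^(0.0322·7/12)
= 474.7561 · e^0.018783 = 474.7561 × 1.018961 = HK$483.76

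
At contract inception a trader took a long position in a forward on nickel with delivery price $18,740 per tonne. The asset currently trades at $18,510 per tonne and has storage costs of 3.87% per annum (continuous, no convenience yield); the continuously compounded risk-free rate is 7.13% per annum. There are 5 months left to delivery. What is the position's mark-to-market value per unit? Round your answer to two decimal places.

Current fair forward for the remaining 5 months: F = S·e^((r + u)·T), (r + u) = 0.0713 + 0.0387 = 0.1100
F = 18510 · e^(0.1100 × 5/12) = 18510 × 1.04689991 = 19378.1173
Value of long forward = (F − K)·e^(−rT) = (19378.1173 − 18740) · e^(−0.0713·5/12)
= 638.1173 × 0.97072862 = 619.44

$619.44 per tonne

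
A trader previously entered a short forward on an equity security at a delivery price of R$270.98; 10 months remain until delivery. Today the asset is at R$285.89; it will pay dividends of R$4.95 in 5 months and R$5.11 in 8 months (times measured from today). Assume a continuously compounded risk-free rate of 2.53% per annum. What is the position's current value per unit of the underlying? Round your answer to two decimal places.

PV(remaining dividends) I = 4.95·e^(−0.0253·5/12) + 5.11·e^(−0.0253·8/12) = 9.9226
Current forward F = (S − I)·e^(rT) = (285.89 − 9.9226)·e^(0.0253·10/12) = 275.9674 × 1.021307 = 281.8474
Value (long) = (F − K)·e^(−rT) = (281.8474 − 270.98) × 0.979137 = 10.6407
Short position value = −(long value) = -R$10.64

-R$10.64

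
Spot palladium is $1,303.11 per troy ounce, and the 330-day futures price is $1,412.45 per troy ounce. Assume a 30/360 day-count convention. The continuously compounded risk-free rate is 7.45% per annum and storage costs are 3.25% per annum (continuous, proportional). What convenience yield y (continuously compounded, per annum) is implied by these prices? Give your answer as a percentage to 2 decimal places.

1.91%

F = S·e^((r+u−y)T) ⇒ (r+u−y) = ln(F/S)/T
ln(1412.45/1303.11) = 0.080572; /T ⇒ 0.087897
y = r + u − ln(F/S)/T = 0.0745 + 0.0325 − 0.087897 = 0.019103
y = 1.91%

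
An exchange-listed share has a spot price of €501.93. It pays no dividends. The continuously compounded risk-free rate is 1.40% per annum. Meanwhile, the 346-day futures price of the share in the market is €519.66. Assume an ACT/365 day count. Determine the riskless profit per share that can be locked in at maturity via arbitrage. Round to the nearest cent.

Fair futures: F* = S·e^(carry·T), with carry = r = 0.0140
F* = 501.93 · e^(0.0140 × 346/365) = 501.93 · e^0.013271 = 501.93 × 1.013359 = €508.6353
Market €519.66 > fair €508.6353: forward overpriced → cash-and-carry (buy spot, short the forward).
At maturity, profit = |F_mkt − F*| = |519.66 − 508.6353| = €11.02 per share

€11.02 per share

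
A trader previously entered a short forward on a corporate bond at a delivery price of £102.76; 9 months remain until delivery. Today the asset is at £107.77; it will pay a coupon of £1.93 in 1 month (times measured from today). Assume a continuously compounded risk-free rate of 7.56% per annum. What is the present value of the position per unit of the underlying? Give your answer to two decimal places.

-£8.76

PV(remaining coupons) I = 1.93·e^(−0.0756·1/12) = 1.9179
Current forward F = (S − I)·e^(rT) = (107.77 − 1.9179)·e^(0.0756·9/12) = 105.8521 × 1.058338 = 112.0273
Value (long) = (F − K)·e^(−rT) = (112.0273 − 102.76) × 0.944877 = 8.7565
Short position value = −(long value) = -£8.76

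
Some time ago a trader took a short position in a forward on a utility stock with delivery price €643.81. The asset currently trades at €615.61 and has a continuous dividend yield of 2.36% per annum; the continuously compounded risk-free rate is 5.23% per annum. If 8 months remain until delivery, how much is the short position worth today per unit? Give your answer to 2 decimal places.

Current fair forward for the remaining 8 months: F = S·e^((r − q)·T), (r − q) = 0.0523 − 0.0236 = 0.0287
F = 615.61 · e^(0.0287 × 8/12) = 615.61 × 1.019318 = 627.5024
Value of long forward = (F − K)·e^(−rT) = (627.5024 − 643.81) · e^(−0.0523·8/12)
= -16.3076 × 0.965734 = -15.75
Short position value = −(long value) = €15.75

€15.75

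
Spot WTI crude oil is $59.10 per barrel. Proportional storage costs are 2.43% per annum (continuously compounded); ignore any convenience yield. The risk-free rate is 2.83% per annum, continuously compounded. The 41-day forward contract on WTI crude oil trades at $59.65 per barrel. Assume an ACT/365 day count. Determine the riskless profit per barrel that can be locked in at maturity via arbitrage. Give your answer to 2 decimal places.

$0.20 per barrel

Fair forward: F* = S·e^(carry·T), with carry = (r + u) = 0.0283 + 0.0243 = 0.0526
F* = 59.10 · e^(0.0526 × 41/365) = 59.10 · e^0.005908 = 59.10 × 1.005925 = $59.4502
Market $59.65 > fair $59.4502: forward overpriced → cash-and-carry (buy spot, short the forward).
At maturity, profit = |F_mkt − F*| = |59.65 − 59.4502| = $0.20 per barrel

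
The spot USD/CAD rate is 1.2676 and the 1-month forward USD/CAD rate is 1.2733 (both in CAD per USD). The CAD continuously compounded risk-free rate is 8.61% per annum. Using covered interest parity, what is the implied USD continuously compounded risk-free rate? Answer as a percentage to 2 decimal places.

3.23%

F = S·e^((r_CAD − r_USD)T) ⇒ r_USD = r_CAD − ln(F/S)/T
ln(1.2733/1.2676) = 0.004487; /(1/12) = 0.053844
r_USD = 0.0861 − 0.053844 = 0.032256
r_USD = 3.23%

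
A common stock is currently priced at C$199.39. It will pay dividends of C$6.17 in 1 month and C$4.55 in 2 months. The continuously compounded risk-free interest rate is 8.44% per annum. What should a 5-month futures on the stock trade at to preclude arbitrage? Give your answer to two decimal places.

C$195.53

PV(dividends) I = 6.17·e^(−0.0844·1/12) + 4.55·e^(−0.0844·2/12)
I = 6.1268 + 4.4864 = 10.6132
F = (S − I)·e^(rT) = (199.39 − 10.6132) · e^(0.0844·5/12)
= 188.7768 · e^0.035167 = 188.7768 × 1.035793 = C$195.53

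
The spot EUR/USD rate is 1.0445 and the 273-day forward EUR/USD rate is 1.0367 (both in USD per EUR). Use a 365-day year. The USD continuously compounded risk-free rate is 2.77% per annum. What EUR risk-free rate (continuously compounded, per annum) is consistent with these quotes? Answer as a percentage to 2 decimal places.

F = S·e^((r_USD − r_EUR)T) ⇒ r_EUR = r_USD − ln(F/S)/T
ln(1.0367/1.0445) = -0.007496; /(273/365) = -0.010022
r_EUR = 0.0277 + 0.010022 = 0.037722
r_EUR = 3.77%

3.77%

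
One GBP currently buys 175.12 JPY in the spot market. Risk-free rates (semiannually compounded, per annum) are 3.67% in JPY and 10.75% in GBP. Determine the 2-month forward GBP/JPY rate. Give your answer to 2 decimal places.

By covered interest parity, F = S · (1+r_JPY/2)^(2T) / (1+r_GBP/2)^(2T)
= 175.12 × 1.006080 / 1.017605 = 175.12 × 0.988674
F = 173.14 JPY per GBP

173.14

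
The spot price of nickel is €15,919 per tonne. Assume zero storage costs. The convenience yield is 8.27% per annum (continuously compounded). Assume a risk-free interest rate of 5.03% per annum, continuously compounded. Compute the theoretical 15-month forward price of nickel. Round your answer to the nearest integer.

€15,287 per tonne

Net carry = r + u − y = 0.0503 + 0.0000 − 0.0827 = -0.0324
F = S·e^((r+u−y)T) = 15919 · e^(-0.0324 × 15/12) = 15919 · e^-0.040500
= 15919 × 0.960309 = €15,287 per tonne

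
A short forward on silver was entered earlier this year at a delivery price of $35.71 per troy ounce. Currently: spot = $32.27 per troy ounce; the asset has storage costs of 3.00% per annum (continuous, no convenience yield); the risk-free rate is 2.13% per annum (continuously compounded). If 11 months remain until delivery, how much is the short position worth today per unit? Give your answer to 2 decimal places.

Current fair forward for the remaining 11 months: F = S·e^((r + u)·T), (r + u) = 0.0213 + 0.0300 = 0.0513
F = 32.27 · e^(0.0513 × 11/12) = 32.27 × 1.048148 = 33.8237
Value of long forward = (F − K)·e^(−rT) = (33.8237 − 35.71) · e^(−0.0213·11/12)
= -1.8863 × 0.980664 = -1.85
Short position value = −(long value) = $1.85

$1.85 per troy ounce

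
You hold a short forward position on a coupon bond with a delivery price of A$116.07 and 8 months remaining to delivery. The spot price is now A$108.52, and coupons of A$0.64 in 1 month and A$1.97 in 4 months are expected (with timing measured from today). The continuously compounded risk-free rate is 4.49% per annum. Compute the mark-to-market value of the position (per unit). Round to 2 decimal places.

A$6.71

PV(remaining coupons) I = 0.64·e^(−0.0449·1/12) + 1.97·e^(−0.0449·4/12) = 2.5783
Current forward F = (S − I)·e^(rT) = (108.52 − 2.5783)·e^(0.0449·8/12) = 105.9417 × 1.030386 = 109.1608
Value (long) = (F − K)·e^(−rT) = (109.1608 − 116.07) × 0.970510 = -6.7054
Short position value = −(long value) = A$6.71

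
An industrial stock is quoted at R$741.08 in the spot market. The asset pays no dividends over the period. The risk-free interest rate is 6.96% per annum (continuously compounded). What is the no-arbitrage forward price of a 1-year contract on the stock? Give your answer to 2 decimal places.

F = S·e^(rT) = 741.08 · e^(0.0696 × 1)
= 741.08 · e^0.069600 = 741.08 × 1.072079
F = R$794.50

R$794.50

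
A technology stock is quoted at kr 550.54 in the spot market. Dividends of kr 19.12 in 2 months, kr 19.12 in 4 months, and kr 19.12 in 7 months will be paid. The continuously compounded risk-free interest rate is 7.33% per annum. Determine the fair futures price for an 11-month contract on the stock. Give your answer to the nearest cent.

PV(dividends) I = 19.12·e^(−0.0733·2/12) + 19.12·e^(−0.0733·4/12) + 19.12·e^(−0.0733·7/12)
I = 18.8878 + 18.6585 + 18.3197 = 55.8660
F = (S − I)·e^(rT) = (550.54 − 55.8660) · e^(0.0733·11/12)
= 494.6740 · e^0.067192 = 494.6740 × 1.069501 = kr 529.05

kr 529.05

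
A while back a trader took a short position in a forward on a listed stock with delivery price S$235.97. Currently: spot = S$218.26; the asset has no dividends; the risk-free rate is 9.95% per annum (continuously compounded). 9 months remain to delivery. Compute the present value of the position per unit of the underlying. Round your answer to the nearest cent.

Current fair forward for the remaining 9 months: F = S·e^(r·T), r = 0.0995
F = 218.26 · e^(0.0995 × 9/12) = 218.26 × 1.077480 = 235.1708
Value of long forward = (F − K)·e^(−rT) = (235.1708 − 235.97) · e^(−0.0995·9/12)
= -0.7992 × 0.928091 = -0.74
Short position value = −(long value) = S$0.74

S$0.74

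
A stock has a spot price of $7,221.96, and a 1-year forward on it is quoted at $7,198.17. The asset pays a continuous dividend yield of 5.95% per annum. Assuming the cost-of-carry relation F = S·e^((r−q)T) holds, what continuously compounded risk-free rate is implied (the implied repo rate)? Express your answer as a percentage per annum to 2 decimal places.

From F = S·e^((r−q)T): (r − q) = ln(F/S)/T
ln(7198.17/7221.96) = ln(0.996706) = -0.003299
(r − q) = -0.003299 / (1) = -0.003299
r = ln(F/S)/T + q = -0.003299 + 0.0595 = 0.056201
r = 5.62%

5.62%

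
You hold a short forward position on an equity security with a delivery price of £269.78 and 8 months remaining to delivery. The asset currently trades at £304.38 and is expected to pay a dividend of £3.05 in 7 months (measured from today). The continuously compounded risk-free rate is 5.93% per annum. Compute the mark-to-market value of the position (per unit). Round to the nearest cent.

PV(remaining dividends) I = 3.05·e^(−0.0593·7/12) = 2.9463
Current forward F = (S − I)·e^(rT) = (304.38 − 2.9463)·e^(0.0593·8/12) = 301.4337 × 1.040325 = 313.5890
Value (long) = (F − K)·e^(−rT) = (313.5890 − 269.78) × 0.961238 = 42.1109
Short position value = −(long value) = -£42.11

-£42.11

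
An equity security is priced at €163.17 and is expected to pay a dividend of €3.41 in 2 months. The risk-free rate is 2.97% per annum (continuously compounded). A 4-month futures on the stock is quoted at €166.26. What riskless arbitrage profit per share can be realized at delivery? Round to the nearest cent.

PV(dividends) I = 3.41·e^(−0.0297·2/12) = 3.3932
Fair futures F* = (S − I)·e^(rT) = (163.17 − 3.3932)·e^0.009900 = 159.7768 × 1.009949 = 161.3664
Market €166.26 > fair 161.3664: forward overpriced → cash-and-carry (borrow at r, buy the stock and collect the dividends, short the forward).
Profit at T = |F_mkt − F*| = |166.26 − 161.3664| = €4.89 per share

€4.89 per share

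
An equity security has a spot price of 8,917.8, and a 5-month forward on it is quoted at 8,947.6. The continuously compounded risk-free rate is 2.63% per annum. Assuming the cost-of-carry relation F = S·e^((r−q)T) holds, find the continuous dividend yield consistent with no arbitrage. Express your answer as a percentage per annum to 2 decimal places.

1.83%

From F = S·e^((r−q)T): (r − q) = ln(F/S)/T
ln(8947.6/8917.8) = ln(1.003342) = 0.003336
(r − q) = 0.003336 / (5/12) = 0.008006
q = r − ln(F/S)/T = 0.0263 − 0.008006 = 0.018294
q = 1.83%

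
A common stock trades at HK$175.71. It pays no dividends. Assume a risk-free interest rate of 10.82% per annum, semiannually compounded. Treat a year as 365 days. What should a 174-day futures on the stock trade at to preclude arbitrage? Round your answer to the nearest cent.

F = S · (1+r/2)^(2T)
= 175.71 × 1.051516
F = HK$184.76

HK$184.76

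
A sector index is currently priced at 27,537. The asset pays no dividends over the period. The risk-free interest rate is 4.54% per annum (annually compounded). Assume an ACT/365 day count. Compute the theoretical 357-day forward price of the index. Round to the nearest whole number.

F = S · (1+r)^T
= 27537 × 1.044383
F = 28,759

28,759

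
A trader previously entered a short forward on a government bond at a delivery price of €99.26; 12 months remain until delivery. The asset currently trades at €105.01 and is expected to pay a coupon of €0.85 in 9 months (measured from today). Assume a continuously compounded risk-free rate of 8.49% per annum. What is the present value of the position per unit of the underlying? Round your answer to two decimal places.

PV(remaining coupons) I = 0.85·e^(−0.0849·9/12) = 0.7976
Current forward F = (S − I)·e^(rT) = (105.01 − 0.7976)·e^(0.0849·12/12) = 104.2124 × 1.088608 = 113.4465
Value (long) = (F − K)·e^(−rT) = (113.4465 − 99.26) × 0.918604 = 13.0318
Short position value = −(long value) = -€13.03

-€13.03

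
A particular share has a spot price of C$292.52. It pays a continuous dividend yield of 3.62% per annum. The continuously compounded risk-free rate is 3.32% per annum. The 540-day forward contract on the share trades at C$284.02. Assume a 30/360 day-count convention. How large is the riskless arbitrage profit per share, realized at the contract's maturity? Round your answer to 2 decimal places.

C$7.19 per share

Fair forward: F* = S·e^(carry·T), with carry = (r − q) = 0.0332 − 0.0362 = -0.0030
F* = 292.52 · e^(-0.0030 × 540/360) = 292.52 · e^-0.004500 = 292.52 × 0.995510 = C$291.2066
Market C$284.02 < fair C$291.2066: forward underpriced → reverse cash-and-carry (short spot, go long the forward).
At maturity, profit = |F_mkt − F*| = |284.02 − 291.2066| = C$7.19 per share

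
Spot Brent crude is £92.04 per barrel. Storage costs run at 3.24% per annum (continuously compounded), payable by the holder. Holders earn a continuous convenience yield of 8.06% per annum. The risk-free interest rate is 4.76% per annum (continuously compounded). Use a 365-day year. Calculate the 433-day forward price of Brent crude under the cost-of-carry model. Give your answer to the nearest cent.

£91.97 per barrel

Net carry = r + u − y = 0.0476 + 0.0324 − 0.0806 = -0.0006
F = S·e^((r+u−y)T) = 92.04 · e^(-0.0006 × 433/365) = 92.04 · e^-0.000712
= 92.04 × 0.999288 = £91.97 per barrel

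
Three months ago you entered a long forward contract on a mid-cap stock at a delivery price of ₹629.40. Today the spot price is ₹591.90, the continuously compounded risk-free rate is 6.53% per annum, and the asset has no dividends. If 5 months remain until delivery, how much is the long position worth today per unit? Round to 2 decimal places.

Current fair forward for the remaining 5 months: F = S·e^(r·T), r = 0.0653
F = 591.90 · e^(0.0653 × 5/12) = 591.90 × 1.027582 = 608.2258
Value of long forward = (F − K)·e^(−rT) = (608.2258 − 629.40) · e^(−0.0653·5/12)
= -21.1742 × 0.973158 = -20.61

-₹20.61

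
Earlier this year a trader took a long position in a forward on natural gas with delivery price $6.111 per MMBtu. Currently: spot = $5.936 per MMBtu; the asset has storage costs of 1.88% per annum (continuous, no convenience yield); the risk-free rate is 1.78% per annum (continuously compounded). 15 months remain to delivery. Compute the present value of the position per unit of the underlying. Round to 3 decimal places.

Current fair forward for the remaining 15 months: F = S·e^((r + u)·T), (r + u) = 0.0178 + 0.0188 = 0.0366
F = 5.936 · e^(0.0366 × 15/12) = 5.936 × 1.046813 = 6.2139
Value of long forward = (F − K)·e^(−rT) = (6.2139 − 6.111) · e^(−0.0178·15/12)
= 0.1029 × 0.977996 = 0.101

$0.101 per MMBtu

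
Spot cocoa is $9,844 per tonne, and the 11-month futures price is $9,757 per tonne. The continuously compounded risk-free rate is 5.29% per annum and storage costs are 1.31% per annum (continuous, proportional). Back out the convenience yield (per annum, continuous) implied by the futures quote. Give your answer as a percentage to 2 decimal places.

7.57%

F = S·e^((r+u−y)T) ⇒ (r+u−y) = ln(F/S)/T
ln(9757/9844) = -0.008877; /T ⇒ -0.009684
y = r + u − ln(F/S)/T = 0.0529 + 0.0131 + 0.009684 = 0.075684
y = 7.57%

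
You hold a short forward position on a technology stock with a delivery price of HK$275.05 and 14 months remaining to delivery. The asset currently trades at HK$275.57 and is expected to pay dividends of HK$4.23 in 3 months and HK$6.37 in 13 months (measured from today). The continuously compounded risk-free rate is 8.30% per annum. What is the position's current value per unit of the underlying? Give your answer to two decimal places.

-HK$15.94

PV(remaining dividends) I = 4.23·e^(−0.0830·3/12) + 6.37·e^(−0.0830·13/12) = 9.9654
Current forward F = (S − I)·e^(rT) = (275.57 − 9.9654)·e^(0.0830·14/12) = 265.6046 × 1.101677 = 292.6105
Value (long) = (F − K)·e^(−rT) = (292.6105 − 275.05) × 0.907707 = 15.9398
Short position value = −(long value) = -HK$15.94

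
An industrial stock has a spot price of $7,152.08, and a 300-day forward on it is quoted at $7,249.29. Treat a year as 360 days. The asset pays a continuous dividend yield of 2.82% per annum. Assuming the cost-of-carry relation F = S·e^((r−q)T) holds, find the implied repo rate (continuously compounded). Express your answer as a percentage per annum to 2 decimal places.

4.44%

From F = S·e^((r−q)T): (r − q) = ln(F/S)/T
ln(7249.29/7152.08) = ln(1.013592) = 0.013500
(r − q) = 0.013500 / (300/360) = 0.016200
r = ln(F/S)/T + q = 0.016200 + 0.0282 = 0.044400
r = 4.44%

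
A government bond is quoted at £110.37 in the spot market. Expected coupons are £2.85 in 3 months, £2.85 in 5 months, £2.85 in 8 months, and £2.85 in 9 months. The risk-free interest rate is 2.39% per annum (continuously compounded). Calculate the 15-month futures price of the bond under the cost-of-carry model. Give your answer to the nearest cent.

£102.12

PV(coupons) I = 2.85·e^(−0.0239·3/12) + 2.85·e^(−0.0239·5/12) + 2.85·e^(−0.0239·8/12) + 2.85·e^(−0.0239·9/12)
I = 2.8330 + 2.8218 + 2.8049 + 2.7994 = 11.2591
F = (S − I)·e^(rT) = (110.37 − 11.2591) · e^(0.0239·15/12)
= 99.1109 · e^0.029875 = 99.1109 × 1.030326 = £102.12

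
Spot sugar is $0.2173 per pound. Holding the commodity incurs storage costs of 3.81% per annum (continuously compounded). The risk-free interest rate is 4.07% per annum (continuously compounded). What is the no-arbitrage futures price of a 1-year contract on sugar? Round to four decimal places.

Net carry = r + u − y = 0.0407 + 0.0381 − 0.0000 = 0.0788
F = S·e^((r+u−y)T) = 0.2173 · e^(0.0788 × 1) = 0.2173 · e^0.078800
= 0.2173 × 1.081988 = $0.2351 per pound

$0.2351 per pound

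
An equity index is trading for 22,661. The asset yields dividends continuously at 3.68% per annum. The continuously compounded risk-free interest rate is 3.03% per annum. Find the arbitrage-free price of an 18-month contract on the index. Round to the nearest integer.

22,441

F = S·e^((r − q)T) = 22661 · e^((0.0303 − 0.0368) × 18/12)
= 22661 · e^-0.009750 = 22661 × 0.990297
F = 22,441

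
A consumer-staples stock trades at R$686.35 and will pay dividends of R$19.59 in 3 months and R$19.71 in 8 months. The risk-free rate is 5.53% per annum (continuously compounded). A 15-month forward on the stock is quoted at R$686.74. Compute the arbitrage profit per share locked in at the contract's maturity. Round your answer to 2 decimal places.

PV(dividends) I = 19.59·e^(−0.0553·3/12) + 19.71·e^(−0.0553·8/12) = 38.3176
Fair forward F* = (S − I)·e^(rT) = (686.35 − 38.3176)·e^0.069125 = 648.0324 × 1.071570 = 694.4121
Market R$686.74 < fair 694.4121: forward underpriced → reverse cash-and-carry (short the stock, invest proceeds at r, pay the dividends, go long the forward).
Profit at T = |F_mkt − F*| = |686.74 − 694.4121| = R$7.67 per share

R$7.67 per share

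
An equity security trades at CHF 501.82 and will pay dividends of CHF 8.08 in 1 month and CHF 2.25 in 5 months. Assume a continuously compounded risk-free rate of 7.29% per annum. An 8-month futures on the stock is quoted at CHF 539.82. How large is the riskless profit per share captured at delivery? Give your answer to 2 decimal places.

CHF 23.73 per share

PV(dividends) I = 8.08·e^(−0.0729·1/12) + 2.25·e^(−0.0729·5/12) = 10.2137
Fair futures F* = (S − I)·e^(rT) = (501.82 − 10.2137)·e^0.048600 = 491.6063 × 1.049800 = 516.0883
Market CHF 539.82 > fair 516.0883: forward overpriced → cash-and-carry (borrow at r, buy the stock and collect the dividends, short the forward).
Profit at T = |F_mkt − F*| = |539.82 − 516.0883| = CHF 23.73 per share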